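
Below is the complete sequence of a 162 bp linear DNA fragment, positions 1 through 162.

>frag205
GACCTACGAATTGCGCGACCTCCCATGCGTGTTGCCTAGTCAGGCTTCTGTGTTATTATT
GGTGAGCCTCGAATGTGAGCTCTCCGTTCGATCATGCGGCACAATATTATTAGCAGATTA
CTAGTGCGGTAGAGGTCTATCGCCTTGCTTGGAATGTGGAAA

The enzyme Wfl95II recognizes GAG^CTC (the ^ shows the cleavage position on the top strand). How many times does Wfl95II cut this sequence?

GAGCTC occurs starting at position 77.
Wfl95II cuts at 1 site.

1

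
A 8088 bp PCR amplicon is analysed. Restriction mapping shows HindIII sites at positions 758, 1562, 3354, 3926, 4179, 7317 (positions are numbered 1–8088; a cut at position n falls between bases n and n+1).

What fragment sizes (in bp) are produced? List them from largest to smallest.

3138, 1792, 804, 771, 758, 572, 253 bp

Linear molecule, 6 cuts → 7 fragments:
  758 − 0 = 758 bp
  1562 − 758 = 804 bp
  3354 − 1562 = 1792 bp
  3926 − 3354 = 572 bp
  4179 − 3926 = 253 bp
  7317 − 4179 = 3138 bp
  8088 − 7317 = 771 bp
Sorted largest to smallest: 3138, 1792, 804, 771, 758, 572, 253 bp.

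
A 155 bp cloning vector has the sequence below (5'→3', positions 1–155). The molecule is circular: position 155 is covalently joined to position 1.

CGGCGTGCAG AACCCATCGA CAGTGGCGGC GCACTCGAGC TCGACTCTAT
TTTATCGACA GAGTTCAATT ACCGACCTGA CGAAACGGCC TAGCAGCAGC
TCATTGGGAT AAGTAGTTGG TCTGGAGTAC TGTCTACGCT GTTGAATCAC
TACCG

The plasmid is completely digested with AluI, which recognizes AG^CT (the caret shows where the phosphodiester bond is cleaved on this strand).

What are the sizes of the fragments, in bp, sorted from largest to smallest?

AluI sites (AGCT) start at positions 38, 98.
AluI cuts after base 2 of each site, so after positions 39, 99.
Circular molecule, 2 cuts → 2 fragments:
  40–99 → 60 bp
  100–155 then 1–39 → 56 + 39 = 95 bp
Sorted largest to smallest: 95, 60 bp.

95, 60 bp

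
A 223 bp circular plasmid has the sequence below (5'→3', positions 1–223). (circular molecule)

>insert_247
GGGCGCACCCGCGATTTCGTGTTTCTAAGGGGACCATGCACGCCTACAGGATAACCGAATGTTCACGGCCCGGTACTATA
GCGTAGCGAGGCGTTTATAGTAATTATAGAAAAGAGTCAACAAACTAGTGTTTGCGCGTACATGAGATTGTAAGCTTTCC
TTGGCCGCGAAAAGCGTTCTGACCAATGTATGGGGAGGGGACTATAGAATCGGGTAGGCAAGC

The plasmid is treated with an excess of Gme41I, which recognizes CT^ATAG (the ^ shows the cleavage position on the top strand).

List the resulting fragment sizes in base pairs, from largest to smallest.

126, 97 bp

Gme41I sites (CTATAG) start at positions 76, 202.
Gme41I cuts after base 2 of each site, so after positions 77, 203.
Circular molecule, 2 cuts → 2 fragments:
  78–203 → 126 bp
  204–223 then 1–77 → 20 + 77 = 97 bp
Sorted largest to smallest: 126, 97 bp.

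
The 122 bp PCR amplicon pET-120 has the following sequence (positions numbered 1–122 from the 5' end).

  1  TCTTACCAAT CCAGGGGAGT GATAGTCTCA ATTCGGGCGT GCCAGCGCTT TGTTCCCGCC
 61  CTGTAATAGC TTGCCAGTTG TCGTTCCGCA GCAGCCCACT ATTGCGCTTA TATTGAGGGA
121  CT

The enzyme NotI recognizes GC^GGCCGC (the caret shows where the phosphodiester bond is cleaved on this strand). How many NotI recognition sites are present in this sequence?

No occurrence of GCGGCCGC is present in the sequence.
NotI does not cut: 0 sites.

0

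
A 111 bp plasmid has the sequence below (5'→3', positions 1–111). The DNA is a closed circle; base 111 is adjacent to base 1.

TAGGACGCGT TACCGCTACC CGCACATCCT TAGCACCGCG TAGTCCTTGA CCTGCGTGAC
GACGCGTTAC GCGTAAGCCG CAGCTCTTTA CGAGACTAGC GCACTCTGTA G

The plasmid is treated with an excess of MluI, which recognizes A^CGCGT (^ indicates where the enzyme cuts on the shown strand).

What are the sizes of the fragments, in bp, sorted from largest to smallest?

57, 47, 7 bp

MluI sites (ACGCGT) start at positions 5, 62, 69.
MluI cuts after the first base of each site, so after positions 5, 62, 69.
Circular molecule, 3 cuts → 3 fragments:
  6–62 → 57 bp
  63–69 → 7 bp
  70–111 then 1–5 → 42 + 5 = 47 bp
Sorted largest to smallest: 57, 47, 7 bp.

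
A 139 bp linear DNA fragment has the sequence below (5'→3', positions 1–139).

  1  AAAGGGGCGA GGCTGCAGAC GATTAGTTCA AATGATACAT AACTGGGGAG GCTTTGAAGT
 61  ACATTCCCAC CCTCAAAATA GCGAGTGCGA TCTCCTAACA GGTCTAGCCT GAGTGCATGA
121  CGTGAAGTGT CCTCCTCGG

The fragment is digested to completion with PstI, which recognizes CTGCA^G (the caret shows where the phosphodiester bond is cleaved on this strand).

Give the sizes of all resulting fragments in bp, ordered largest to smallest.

The PstI site (CTGCAG) starts at position 13.
PstI cuts after base 5 of each site (before the last base), so after position 17.
Linear molecule, 1 cut → 2 fragments:
  1–17 → 17 bp
  18–139 → 122 bp
Sorted largest to smallest: 122, 17 bp.

122, 17 bp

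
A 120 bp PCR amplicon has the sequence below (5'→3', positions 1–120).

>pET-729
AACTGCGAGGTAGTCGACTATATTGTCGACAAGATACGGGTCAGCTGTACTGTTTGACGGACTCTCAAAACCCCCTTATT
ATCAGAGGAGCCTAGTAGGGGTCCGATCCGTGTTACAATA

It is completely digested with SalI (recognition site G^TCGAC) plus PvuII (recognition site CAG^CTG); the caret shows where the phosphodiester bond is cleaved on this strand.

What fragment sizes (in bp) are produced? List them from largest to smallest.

SalI sites (GTCGAC) start at positions 13, 25.
SalI cuts after the first base of each site, so after positions 13, 25.
The PvuII site (CAGCTG) starts at position 42.
PvuII cuts after base 3 of each site, so after position 44.
Combined cut positions: 13, 25, 44.
Linear molecule, 3 cuts → 4 fragments:
  1–13 → 13 bp
  14–25 → 12 bp
  26–44 → 19 bp
  45–120 → 76 bp
Sorted largest to smallest: 76, 19, 13, 12 bp.

76, 19, 13, 12 bp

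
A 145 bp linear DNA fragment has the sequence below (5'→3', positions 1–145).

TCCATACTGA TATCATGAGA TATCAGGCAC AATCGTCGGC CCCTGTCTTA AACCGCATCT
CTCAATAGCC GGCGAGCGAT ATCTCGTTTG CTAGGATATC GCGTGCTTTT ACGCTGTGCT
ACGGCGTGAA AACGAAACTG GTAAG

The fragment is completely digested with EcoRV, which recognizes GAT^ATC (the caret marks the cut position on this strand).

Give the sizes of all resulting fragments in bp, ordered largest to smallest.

59, 48, 17, 11, 10 bp

EcoRV sites (GATATC) start at positions 9, 19, 78, 95.
EcoRV cuts after base 3 of each site, so after positions 11, 21, 80, 97.
Linear molecule, 4 cuts → 5 fragments:
  1–11 → 11 bp
  12–21 → 10 bp
  22–80 → 59 bp
  81–97 → 17 bp
  98–145 → 48 bp
Sorted largest to smallest: 59, 48, 17, 11, 10 bp.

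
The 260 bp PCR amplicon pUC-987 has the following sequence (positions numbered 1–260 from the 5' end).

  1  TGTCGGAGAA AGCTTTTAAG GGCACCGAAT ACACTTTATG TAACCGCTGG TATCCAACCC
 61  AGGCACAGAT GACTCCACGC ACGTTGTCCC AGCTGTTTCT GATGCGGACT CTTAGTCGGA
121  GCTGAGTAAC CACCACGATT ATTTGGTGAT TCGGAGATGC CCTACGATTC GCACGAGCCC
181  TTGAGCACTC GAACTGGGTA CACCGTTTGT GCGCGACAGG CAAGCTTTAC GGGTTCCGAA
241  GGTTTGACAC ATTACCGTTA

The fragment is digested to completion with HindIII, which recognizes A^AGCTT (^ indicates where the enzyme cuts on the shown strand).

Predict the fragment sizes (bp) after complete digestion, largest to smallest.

HindIII sites (AAGCTT) start at positions 10, 222.
HindIII cuts after the first base of each site, so after positions 10, 222.
Linear molecule, 2 cuts → 3 fragments:
  1–10 → 10 bp
  11–222 → 212 bp
  223–260 → 38 bp
Sorted largest to smallest: 212, 38, 10 bp.

212, 38, 10 bp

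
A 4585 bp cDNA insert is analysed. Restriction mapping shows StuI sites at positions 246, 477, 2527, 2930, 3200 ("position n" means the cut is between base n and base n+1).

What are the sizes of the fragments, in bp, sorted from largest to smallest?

Linear molecule, 5 cuts → 6 fragments:
  246 − 0 = 246 bp
  477 − 246 = 231 bp
  2527 − 477 = 2050 bp
  2930 − 2527 = 403 bp
  3200 − 2930 = 270 bp
  4585 − 3200 = 1385 bp
Sorted largest to smallest: 2050, 1385, 403, 270, 246, 231 bp.

2050, 1385, 403, 270, 246, 231 bp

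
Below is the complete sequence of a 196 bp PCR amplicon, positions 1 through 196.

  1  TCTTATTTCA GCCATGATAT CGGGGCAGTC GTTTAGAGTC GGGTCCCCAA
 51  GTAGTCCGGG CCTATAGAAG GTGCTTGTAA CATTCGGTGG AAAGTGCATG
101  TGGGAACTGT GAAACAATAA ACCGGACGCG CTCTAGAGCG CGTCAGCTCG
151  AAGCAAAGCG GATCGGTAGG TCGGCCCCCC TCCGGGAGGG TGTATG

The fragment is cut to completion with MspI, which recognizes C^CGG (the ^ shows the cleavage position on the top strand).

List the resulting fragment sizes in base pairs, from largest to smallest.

66, 60, 56, 14 bp

MspI sites (CCGG) start at positions 56, 122, 182.
MspI cuts after the first base of each site, so after positions 56, 122, 182.
Linear molecule, 3 cuts → 4 fragments:
  1–56 → 56 bp
  57–122 → 66 bp
  123–182 → 60 bp
  183–196 → 14 bp
Sorted largest to smallest: 66, 60, 56, 14 bp.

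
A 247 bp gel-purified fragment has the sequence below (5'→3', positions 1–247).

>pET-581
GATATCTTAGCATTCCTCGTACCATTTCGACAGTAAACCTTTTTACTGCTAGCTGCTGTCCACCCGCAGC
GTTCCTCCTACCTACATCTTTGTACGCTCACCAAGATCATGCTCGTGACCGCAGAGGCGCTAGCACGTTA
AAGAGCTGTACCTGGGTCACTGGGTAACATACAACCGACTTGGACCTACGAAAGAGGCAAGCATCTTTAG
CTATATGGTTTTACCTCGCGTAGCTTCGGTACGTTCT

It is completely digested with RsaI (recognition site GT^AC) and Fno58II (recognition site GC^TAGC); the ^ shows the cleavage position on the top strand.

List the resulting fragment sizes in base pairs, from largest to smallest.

91, 44, 37, 29, 20, 19, 7 bp

RsaI sites (GTAC) start at positions 19, 92, 148, 239.
RsaI cuts after base 2 of each site, so after positions 20, 93, 149, 240.
Fno58II sites (GCTAGC) start at positions 48, 129.
Fno58II cuts after base 2 of each site, so after positions 49, 130.
Combined cut positions: 20, 49, 93, 130, 149, 240.
Linear molecule, 6 cuts → 7 fragments:
  1–20 → 20 bp
  21–49 → 29 bp
  50–93 → 44 bp
  94–130 → 37 bp
  131–149 → 19 bp
  150–240 → 91 bp
  241–247 → 7 bp
Sorted largest to smallest: 91, 44, 37, 29, 20, 19, 7 bp.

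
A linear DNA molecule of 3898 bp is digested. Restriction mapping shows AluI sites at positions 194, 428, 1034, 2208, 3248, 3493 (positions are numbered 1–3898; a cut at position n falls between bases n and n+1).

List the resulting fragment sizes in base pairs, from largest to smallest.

1174, 1040, 606, 405, 245, 234, 194 bp

Linear molecule, 6 cuts → 7 fragments:
  194 − 0 = 194 bp
  428 − 194 = 234 bp
  1034 − 428 = 606 bp
  2208 − 1034 = 1174 bp
  3248 − 2208 = 1040 bp
  3493 − 3248 = 245 bp
  3898 − 3493 = 405 bp
Sorted largest to smallest: 1174, 1040, 606, 405, 245, 234, 194 bp.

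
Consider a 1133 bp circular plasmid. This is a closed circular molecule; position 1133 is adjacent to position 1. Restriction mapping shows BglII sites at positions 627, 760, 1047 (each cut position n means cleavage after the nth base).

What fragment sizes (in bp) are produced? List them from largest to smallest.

Circular molecule, 3 cuts → 3 fragments:
  760 − 627 = 133 bp
  1047 − 760 = 287 bp
  wrap: 1133 − 1047 + 627 = 713 bp
Sorted largest to smallest: 713, 287, 133 bp.

713, 287, 133 bp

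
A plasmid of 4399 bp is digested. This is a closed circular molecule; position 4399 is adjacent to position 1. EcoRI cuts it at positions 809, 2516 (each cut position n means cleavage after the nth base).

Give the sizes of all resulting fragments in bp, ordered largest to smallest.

2692, 1707 bp

Circular molecule, 2 cuts → 2 fragments:
  2516 − 809 = 1707 bp
  wrap: 4399 − 2516 + 809 = 2692 bp
Sorted largest to smallest: 2692, 1707 bp.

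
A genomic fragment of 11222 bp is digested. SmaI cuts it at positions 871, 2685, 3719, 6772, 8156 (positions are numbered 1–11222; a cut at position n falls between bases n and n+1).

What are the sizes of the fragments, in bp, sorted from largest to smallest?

3066, 3053, 1814, 1384, 1034, 871 bp

Linear molecule, 5 cuts → 6 fragments:
  871 − 0 = 871 bp
  2685 − 871 = 1814 bp
  3719 − 2685 = 1034 bp
  6772 − 3719 = 3053 bp
  8156 − 6772 = 1384 bp
  11222 − 8156 = 3066 bp
Sorted largest to smallest: 3066, 3053, 1814, 1384, 1034, 871 bp.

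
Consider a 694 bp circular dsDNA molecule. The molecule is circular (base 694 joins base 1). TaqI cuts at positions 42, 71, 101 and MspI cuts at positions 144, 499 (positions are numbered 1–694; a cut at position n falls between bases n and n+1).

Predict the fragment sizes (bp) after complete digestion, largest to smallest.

355, 237, 43, 30, 29 bp

Combined cut positions (sorted): 42, 71, 101, 144, 499.
Circular molecule, 5 cuts → 5 fragments:
  71 − 42 = 29 bp
  101 − 71 = 30 bp
  144 − 101 = 43 bp
  499 − 144 = 355 bp
  wrap: 694 − 499 + 42 = 237 bp
Sorted largest to smallest: 355, 237, 43, 30, 29 bp.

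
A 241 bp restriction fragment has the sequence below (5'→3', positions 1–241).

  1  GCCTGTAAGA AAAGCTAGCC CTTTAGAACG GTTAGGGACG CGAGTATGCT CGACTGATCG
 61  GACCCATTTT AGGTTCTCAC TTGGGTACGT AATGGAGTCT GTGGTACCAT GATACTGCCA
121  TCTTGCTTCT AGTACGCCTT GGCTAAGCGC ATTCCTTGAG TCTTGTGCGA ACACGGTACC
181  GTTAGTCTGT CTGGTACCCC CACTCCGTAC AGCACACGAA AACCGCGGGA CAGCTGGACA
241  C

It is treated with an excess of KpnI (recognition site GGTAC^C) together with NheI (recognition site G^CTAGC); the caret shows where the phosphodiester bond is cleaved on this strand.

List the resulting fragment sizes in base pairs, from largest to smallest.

KpnI sites (GGTACC) start at positions 103, 175, 193.
KpnI cuts after base 5 of each site (before the last base), so after positions 107, 179, 197.
The NheI site (GCTAGC) starts at position 14.
NheI cuts after the first base of each site, so after position 14.
Combined cut positions: 14, 107, 179, 197.
Linear molecule, 4 cuts → 5 fragments:
  1–14 → 14 bp
  15–107 → 93 bp
  108–179 → 72 bp
  180–197 → 18 bp
  198–241 → 44 bp
Sorted largest to smallest: 93, 72, 44, 18, 14 bp.

93, 72, 44, 18, 14 bp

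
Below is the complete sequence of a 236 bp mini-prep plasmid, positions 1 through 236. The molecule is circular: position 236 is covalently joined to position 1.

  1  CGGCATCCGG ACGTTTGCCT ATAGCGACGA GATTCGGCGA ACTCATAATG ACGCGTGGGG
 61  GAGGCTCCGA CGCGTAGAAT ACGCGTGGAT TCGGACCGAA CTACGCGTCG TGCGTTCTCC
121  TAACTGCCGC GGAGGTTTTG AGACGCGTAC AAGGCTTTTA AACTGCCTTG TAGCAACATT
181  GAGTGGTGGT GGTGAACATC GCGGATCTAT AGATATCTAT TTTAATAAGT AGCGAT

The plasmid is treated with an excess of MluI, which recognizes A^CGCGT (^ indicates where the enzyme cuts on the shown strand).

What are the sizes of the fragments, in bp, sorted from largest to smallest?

144, 40, 22, 19, 11 bp

MluI sites (ACGCGT) start at positions 51, 70, 81, 103, 143.
MluI cuts after the first base of each site, so after positions 51, 70, 81, 103, 143.
Circular molecule, 5 cuts → 5 fragments:
  52–70 → 19 bp
  71–81 → 11 bp
  82–103 → 22 bp
  104–143 → 40 bp
  144–236 then 1–51 → 93 + 51 = 144 bp
Sorted largest to smallest: 144, 40, 22, 19, 11 bp.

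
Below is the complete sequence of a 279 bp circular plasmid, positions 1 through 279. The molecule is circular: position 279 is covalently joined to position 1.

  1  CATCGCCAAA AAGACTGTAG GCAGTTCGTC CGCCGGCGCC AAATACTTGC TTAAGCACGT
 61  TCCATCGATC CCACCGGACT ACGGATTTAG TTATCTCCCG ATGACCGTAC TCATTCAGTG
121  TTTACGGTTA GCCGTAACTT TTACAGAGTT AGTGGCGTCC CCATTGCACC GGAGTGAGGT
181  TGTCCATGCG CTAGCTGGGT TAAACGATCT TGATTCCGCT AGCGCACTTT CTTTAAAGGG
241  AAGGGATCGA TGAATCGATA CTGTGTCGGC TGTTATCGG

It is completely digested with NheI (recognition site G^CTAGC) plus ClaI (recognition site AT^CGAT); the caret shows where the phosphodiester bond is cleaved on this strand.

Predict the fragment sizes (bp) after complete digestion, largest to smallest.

125, 89, 29, 28, 8 bp

NheI sites (GCTAGC) start at positions 190, 218.
NheI cuts after the first base of each site, so after positions 190, 218.
ClaI sites (ATCGAT) start at positions 64, 246, 254.
ClaI cuts after base 2 of each site, so after positions 65, 247, 255.
Combined cut positions: 65, 190, 218, 247, 255.
Circular molecule, 5 cuts → 5 fragments:
  66–190 → 125 bp
  191–218 → 28 bp
  219–247 → 29 bp
  248–255 → 8 bp
  256–279 then 1–65 → 24 + 65 = 89 bp
Sorted largest to smallest: 125, 89, 29, 28, 8 bp.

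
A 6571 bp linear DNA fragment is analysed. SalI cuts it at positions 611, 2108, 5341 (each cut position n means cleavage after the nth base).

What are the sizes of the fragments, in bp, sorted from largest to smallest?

3233, 1497, 1230, 611 bp

Linear molecule, 3 cuts → 4 fragments:
  611 − 0 = 611 bp
  2108 − 611 = 1497 bp
  5341 − 2108 = 3233 bp
  6571 − 5341 = 1230 bp
Sorted largest to smallest: 3233, 1497, 1230, 611 bp.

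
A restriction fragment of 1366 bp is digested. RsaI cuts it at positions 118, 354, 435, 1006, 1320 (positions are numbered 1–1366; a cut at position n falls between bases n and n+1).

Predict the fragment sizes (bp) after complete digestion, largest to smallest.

571, 314, 236, 118, 81, 46 bp

Linear molecule, 5 cuts → 6 fragments:
  118 − 0 = 118 bp
  354 − 118 = 236 bp
  435 − 354 = 81 bp
  1006 − 435 = 571 bp
  1320 − 1006 = 314 bp
  1366 − 1320 = 46 bp
Sorted largest to smallest: 571, 314, 236, 118, 81, 46 bp.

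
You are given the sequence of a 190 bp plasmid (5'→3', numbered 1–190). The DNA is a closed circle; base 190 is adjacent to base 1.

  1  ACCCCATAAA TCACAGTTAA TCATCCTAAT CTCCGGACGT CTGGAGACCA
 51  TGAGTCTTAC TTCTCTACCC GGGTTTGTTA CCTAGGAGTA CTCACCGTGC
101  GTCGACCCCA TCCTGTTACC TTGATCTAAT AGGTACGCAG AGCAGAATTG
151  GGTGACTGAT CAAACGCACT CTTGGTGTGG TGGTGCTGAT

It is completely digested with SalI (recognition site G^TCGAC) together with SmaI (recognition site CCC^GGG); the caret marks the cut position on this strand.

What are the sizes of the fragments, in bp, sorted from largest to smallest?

The SalI site (GTCGAC) starts at position 101.
SalI cuts after the first base of each site, so after position 101.
The SmaI site (CCCGGG) starts at position 68.
SmaI cuts after base 3 of each site, so after position 70.
Combined cut positions: 70, 101.
Circular molecule, 2 cuts → 2 fragments:
  71–101 → 31 bp
  102–190 then 1–70 → 89 + 70 = 159 bp
Sorted largest to smallest: 159, 31 bp.

159, 31 bp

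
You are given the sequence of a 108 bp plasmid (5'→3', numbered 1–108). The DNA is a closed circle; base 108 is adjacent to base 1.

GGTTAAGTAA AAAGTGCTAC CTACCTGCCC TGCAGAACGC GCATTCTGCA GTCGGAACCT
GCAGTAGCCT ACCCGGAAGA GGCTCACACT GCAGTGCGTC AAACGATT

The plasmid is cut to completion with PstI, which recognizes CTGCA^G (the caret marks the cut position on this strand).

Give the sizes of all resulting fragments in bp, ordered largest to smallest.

PstI sites (CTGCAG) start at positions 30, 46, 59, 89.
PstI cuts after base 5 of each site (before the last base), so after positions 34, 50, 63, 93.
Circular molecule, 4 cuts → 4 fragments:
  35–50 → 16 bp
  51–63 → 13 bp
  64–93 → 30 bp
  94–108 then 1–34 → 15 + 34 = 49 bp
Sorted largest to smallest: 49, 30, 16, 13 bp.

49, 30, 16, 13 bp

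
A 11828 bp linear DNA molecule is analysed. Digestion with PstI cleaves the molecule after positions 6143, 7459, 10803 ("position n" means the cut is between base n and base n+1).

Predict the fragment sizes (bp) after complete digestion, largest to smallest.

Linear molecule, 3 cuts → 4 fragments:
  6143 − 0 = 6143 bp
  7459 − 6143 = 1316 bp
  10803 − 7459 = 3344 bp
  11828 − 10803 = 1025 bp
Sorted largest to smallest: 6143, 3344, 1316, 1025 bp.

6143, 3344, 1316, 1025 bp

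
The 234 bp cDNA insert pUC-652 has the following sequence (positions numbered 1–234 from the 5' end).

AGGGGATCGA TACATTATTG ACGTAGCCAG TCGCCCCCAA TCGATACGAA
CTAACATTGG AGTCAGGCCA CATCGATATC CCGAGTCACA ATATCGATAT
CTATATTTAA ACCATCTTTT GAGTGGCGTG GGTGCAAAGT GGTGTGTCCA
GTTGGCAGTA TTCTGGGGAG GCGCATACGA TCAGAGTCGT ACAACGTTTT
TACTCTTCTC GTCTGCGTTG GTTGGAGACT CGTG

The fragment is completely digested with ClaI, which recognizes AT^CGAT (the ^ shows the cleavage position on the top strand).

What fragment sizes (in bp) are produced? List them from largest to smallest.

ClaI sites (ATCGAT) start at positions 6, 40, 72, 93.
ClaI cuts after base 2 of each site, so after positions 7, 41, 73, 94.
Linear molecule, 4 cuts → 5 fragments:
  1–7 → 7 bp
  8–41 → 34 bp
  42–73 → 32 bp
  74–94 → 21 bp
  95–234 → 140 bp
Sorted largest to smallest: 140, 34, 32, 21, 7 bp.

140, 34, 32, 21, 7 bp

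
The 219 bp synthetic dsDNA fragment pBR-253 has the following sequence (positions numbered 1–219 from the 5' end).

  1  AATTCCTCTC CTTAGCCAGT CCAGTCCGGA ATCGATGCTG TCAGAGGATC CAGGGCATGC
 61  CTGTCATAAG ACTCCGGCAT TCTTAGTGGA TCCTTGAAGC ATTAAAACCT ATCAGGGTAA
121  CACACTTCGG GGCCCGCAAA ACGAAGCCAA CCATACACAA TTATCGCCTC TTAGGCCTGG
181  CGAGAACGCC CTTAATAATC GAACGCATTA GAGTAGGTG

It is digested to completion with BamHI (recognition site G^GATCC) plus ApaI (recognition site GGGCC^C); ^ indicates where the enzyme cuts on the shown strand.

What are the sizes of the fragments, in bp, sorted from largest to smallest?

BamHI sites (GGATCC) start at positions 46, 88.
BamHI cuts after the first base of each site, so after positions 46, 88.
The ApaI site (GGGCCC) starts at position 130.
ApaI cuts after base 5 of each site (before the last base), so after position 134.
Combined cut positions: 46, 88, 134.
Linear molecule, 3 cuts → 4 fragments:
  1–46 → 46 bp
  47–88 → 42 bp
  89–134 → 46 bp
  135–219 → 85 bp
Sorted largest to smallest: 85, 46, 46, 42 bp.

85, 46, 46, 42 bp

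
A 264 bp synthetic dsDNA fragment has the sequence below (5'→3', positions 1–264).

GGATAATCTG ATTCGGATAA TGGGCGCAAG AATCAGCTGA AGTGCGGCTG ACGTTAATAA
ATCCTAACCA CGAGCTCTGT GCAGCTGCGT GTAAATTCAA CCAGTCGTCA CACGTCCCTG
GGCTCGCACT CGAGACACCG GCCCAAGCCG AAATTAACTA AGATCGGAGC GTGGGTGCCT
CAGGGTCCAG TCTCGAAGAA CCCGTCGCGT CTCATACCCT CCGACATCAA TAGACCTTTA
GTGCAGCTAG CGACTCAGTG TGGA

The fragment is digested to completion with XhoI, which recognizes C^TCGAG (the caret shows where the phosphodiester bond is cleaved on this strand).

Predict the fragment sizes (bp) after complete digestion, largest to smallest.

135, 129 bp

The XhoI site (CTCGAG) starts at position 129.
XhoI cuts after the first base of each site, so after position 129.
Linear molecule, 1 cut → 2 fragments:
  1–129 → 129 bp
  130–264 → 135 bp
Sorted largest to smallest: 135, 129 bp.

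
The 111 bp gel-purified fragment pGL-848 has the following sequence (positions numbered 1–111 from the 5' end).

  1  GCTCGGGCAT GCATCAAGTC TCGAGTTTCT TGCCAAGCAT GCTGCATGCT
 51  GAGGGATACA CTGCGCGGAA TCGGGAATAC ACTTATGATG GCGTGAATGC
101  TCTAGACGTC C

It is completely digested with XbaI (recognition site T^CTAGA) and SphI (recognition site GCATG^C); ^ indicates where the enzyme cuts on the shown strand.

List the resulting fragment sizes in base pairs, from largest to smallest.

53, 30, 11, 10, 7 bp

The XbaI site (TCTAGA) starts at position 101.
XbaI cuts after the first base of each site, so after position 101.
SphI sites (GCATGC) start at positions 7, 37, 44.
SphI cuts after base 5 of each site (before the last base), so after positions 11, 41, 48.
Combined cut positions: 11, 41, 48, 101.
Linear molecule, 4 cuts → 5 fragments:
  1–11 → 11 bp
  12–41 → 30 bp
  42–48 → 7 bp
  49–101 → 53 bp
  102–111 → 10 bp
Sorted largest to smallest: 53, 30, 11, 10, 7 bp.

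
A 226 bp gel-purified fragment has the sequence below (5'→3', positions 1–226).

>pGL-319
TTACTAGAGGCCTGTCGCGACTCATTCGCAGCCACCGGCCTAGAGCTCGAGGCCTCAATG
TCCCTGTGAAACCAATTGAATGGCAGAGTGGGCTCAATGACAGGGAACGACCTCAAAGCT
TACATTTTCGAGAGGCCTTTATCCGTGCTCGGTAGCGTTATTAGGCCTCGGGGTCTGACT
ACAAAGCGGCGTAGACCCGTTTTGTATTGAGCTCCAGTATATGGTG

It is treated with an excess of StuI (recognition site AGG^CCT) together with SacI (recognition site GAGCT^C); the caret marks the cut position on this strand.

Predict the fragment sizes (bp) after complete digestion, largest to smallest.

StuI sites (AGGCCT) start at positions 8, 50, 133, 163.
StuI cuts after base 3 of each site, so after positions 10, 52, 135, 165.
SacI sites (GAGCTC) start at positions 43, 209.
SacI cuts after base 5 of each site (before the last base), so after positions 47, 213.
Combined cut positions: 10, 47, 52, 135, 165, 213.
Linear molecule, 6 cuts → 7 fragments:
  1–10 → 10 bp
  11–47 → 37 bp
  48–52 → 5 bp
  53–135 → 83 bp
  136–165 → 30 bp
  166–213 → 48 bp
  214–226 → 13 bp
Sorted largest to smallest: 83, 48, 37, 30, 13, 10, 5 bp.

83, 48, 37, 30, 13, 10, 5 bp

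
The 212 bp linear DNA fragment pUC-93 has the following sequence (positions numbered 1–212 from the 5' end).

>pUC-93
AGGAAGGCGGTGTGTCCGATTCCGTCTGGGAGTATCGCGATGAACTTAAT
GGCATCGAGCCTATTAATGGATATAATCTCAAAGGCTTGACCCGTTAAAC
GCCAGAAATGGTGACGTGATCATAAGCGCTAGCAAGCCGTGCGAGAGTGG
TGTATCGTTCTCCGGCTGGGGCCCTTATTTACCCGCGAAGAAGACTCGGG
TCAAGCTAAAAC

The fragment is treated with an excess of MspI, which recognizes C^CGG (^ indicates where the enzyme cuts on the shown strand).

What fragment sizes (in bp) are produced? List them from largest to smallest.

The MspI site (CCGG) starts at position 162.
MspI cuts after the first base of each site, so after position 162.
Linear molecule, 1 cut → 2 fragments:
  1–162 → 162 bp
  163–212 → 50 bp
Sorted largest to smallest: 162, 50 bp.

162, 50 bp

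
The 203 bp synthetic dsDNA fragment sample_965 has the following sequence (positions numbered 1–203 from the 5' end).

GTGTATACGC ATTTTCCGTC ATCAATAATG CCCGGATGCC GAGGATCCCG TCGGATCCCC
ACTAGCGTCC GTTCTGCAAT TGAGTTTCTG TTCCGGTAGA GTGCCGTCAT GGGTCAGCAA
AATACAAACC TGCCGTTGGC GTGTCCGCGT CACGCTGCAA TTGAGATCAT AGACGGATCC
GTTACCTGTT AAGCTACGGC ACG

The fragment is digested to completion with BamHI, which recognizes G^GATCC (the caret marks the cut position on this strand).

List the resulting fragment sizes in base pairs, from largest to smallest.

122, 43, 28, 10 bp

BamHI sites (GGATCC) start at positions 43, 53, 175.
BamHI cuts after the first base of each site, so after positions 43, 53, 175.
Linear molecule, 3 cuts → 4 fragments:
  1–43 → 43 bp
  44–53 → 10 bp
  54–175 → 122 bp
  176–203 → 28 bp
Sorted largest to smallest: 122, 43, 28, 10 bp.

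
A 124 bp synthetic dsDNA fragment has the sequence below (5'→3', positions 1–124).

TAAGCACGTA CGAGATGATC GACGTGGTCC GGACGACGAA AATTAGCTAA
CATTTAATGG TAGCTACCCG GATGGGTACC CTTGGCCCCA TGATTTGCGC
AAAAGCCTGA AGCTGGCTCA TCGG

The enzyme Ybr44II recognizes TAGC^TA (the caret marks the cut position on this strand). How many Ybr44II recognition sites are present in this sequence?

2

TAGCTA occurs starting at positions 44, 61.
Ybr44II cuts at 2 sites.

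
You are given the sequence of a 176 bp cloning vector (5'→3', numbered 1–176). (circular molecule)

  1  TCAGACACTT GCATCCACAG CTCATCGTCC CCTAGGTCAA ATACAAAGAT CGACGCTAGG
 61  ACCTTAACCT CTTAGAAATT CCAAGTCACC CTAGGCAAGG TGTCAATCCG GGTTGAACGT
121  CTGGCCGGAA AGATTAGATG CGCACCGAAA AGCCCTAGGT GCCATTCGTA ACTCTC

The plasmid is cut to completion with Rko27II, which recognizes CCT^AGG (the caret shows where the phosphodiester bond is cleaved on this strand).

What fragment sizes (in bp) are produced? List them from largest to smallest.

Rko27II sites (CCTAGG) start at positions 31, 90, 154.
Rko27II cuts after base 3 of each site, so after positions 33, 92, 156.
Circular molecule, 3 cuts → 3 fragments:
  34–92 → 59 bp
  93–156 → 64 bp
  157–176 then 1–33 → 20 + 33 = 53 bp
Sorted largest to smallest: 64, 59, 53 bp.

64, 59, 53 bp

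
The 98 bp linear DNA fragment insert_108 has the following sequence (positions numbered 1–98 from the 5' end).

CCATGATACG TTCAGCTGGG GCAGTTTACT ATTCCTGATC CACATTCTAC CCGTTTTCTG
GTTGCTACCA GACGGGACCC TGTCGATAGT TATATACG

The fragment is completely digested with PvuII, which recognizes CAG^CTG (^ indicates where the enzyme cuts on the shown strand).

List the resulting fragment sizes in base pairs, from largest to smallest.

The PvuII site (CAGCTG) starts at position 13.
PvuII cuts after base 3 of each site, so after position 15.
Linear molecule, 1 cut → 2 fragments:
  1–15 → 15 bp
  16–98 → 83 bp
Sorted largest to smallest: 83, 15 bp.

83, 15 bp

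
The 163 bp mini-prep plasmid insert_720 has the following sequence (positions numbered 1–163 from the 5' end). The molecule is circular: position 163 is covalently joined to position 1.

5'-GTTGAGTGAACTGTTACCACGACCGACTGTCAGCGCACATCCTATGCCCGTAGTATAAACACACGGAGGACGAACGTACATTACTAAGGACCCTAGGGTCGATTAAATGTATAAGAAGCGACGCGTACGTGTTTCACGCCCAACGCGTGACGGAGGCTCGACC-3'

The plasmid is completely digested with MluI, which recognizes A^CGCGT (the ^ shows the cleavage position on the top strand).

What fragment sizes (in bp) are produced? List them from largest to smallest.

141, 22 bp

MluI sites (ACGCGT) start at positions 121, 143.
MluI cuts after the first base of each site, so after positions 121, 143.
Circular molecule, 2 cuts → 2 fragments:
  122–143 → 22 bp
  144–163 then 1–121 → 20 + 121 = 141 bp
Sorted largest to smallest: 141, 22 bp.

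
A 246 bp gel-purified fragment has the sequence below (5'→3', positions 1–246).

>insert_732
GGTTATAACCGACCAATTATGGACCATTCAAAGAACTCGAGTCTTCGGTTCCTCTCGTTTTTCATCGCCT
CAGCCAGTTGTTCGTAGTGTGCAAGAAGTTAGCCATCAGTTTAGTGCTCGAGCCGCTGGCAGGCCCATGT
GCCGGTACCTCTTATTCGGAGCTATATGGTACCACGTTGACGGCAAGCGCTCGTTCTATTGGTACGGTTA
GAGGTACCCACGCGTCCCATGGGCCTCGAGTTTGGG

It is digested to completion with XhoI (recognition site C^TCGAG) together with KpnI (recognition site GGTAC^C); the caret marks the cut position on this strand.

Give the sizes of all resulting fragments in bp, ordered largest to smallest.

81, 45, 36, 31, 24, 18, 11 bp

XhoI sites (CTCGAG) start at positions 36, 117, 235.
XhoI cuts after the first base of each site, so after positions 36, 117, 235.
KpnI sites (GGTACC) start at positions 144, 168, 213.
KpnI cuts after base 5 of each site (before the last base), so after positions 148, 172, 217.
Combined cut positions: 36, 117, 148, 172, 217, 235.
Linear molecule, 6 cuts → 7 fragments:
  1–36 → 36 bp
  37–117 → 81 bp
  118–148 → 31 bp
  149–172 → 24 bp
  173–217 → 45 bp
  218–235 → 18 bp
  236–246 → 11 bp
Sorted largest to smallest: 81, 45, 36, 31, 24, 18, 11 bp.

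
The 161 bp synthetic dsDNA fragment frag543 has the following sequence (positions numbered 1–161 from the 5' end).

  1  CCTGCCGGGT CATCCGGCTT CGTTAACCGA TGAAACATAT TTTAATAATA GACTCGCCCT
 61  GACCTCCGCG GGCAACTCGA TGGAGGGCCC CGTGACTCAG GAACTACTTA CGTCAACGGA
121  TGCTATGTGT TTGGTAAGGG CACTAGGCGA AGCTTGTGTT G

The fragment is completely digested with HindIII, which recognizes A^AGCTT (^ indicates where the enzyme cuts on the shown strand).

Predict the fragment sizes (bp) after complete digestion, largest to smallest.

150, 11 bp

The HindIII site (AAGCTT) starts at position 150.
HindIII cuts after the first base of each site, so after position 150.
Linear molecule, 1 cut → 2 fragments:
  1–150 → 150 bp
  151–161 → 11 bp
Sorted largest to smallest: 150, 11 bp.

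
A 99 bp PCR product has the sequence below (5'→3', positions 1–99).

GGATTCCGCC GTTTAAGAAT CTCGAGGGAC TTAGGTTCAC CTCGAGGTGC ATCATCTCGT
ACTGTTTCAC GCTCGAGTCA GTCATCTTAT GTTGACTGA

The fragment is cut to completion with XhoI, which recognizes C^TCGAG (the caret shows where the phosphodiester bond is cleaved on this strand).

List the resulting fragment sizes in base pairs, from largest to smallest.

XhoI sites (CTCGAG) start at positions 21, 41, 72.
XhoI cuts after the first base of each site, so after positions 21, 41, 72.
Linear molecule, 3 cuts → 4 fragments:
  1–21 → 21 bp
  22–41 → 20 bp
  42–72 → 31 bp
  73–99 → 27 bp
Sorted largest to smallest: 31, 27, 21, 20 bp.

31, 27, 21, 20 bp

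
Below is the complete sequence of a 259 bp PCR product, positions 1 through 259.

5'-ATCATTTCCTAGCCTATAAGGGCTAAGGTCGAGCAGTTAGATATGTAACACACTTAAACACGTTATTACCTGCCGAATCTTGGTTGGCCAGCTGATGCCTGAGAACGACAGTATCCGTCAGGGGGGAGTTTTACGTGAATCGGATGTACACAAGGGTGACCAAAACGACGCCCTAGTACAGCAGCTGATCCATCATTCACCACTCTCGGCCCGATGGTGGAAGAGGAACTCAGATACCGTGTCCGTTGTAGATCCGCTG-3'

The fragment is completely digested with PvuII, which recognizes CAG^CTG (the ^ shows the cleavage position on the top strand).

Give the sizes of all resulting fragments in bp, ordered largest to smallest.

PvuII sites (CAGCTG) start at positions 89, 182.
PvuII cuts after base 3 of each site, so after positions 91, 184.
Linear molecule, 2 cuts → 3 fragments:
  1–91 → 91 bp
  92–184 → 93 bp
  185–259 → 75 bp
Sorted largest to smallest: 93, 91, 75 bp.

93, 91, 75 bp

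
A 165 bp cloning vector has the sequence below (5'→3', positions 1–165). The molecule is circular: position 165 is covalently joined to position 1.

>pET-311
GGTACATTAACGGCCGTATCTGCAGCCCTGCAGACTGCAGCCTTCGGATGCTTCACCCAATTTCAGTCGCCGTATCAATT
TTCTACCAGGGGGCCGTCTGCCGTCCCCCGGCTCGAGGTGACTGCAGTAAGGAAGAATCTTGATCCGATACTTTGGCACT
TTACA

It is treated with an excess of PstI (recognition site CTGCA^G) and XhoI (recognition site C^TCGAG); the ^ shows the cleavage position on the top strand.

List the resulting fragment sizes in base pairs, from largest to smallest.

PstI sites (CTGCAG) start at positions 20, 28, 35, 122.
PstI cuts after base 5 of each site (before the last base), so after positions 24, 32, 39, 126.
The XhoI site (CTCGAG) starts at position 112.
XhoI cuts after the first base of each site, so after position 112.
Combined cut positions: 24, 32, 39, 112, 126.
Circular molecule, 5 cuts → 5 fragments:
  25–32 → 8 bp
  33–39 → 7 bp
  40–112 → 73 bp
  113–126 → 14 bp
  127–165 then 1–24 → 39 + 24 = 63 bp
Sorted largest to smallest: 73, 63, 14, 8, 7 bp.

73, 63, 14, 8, 7 bp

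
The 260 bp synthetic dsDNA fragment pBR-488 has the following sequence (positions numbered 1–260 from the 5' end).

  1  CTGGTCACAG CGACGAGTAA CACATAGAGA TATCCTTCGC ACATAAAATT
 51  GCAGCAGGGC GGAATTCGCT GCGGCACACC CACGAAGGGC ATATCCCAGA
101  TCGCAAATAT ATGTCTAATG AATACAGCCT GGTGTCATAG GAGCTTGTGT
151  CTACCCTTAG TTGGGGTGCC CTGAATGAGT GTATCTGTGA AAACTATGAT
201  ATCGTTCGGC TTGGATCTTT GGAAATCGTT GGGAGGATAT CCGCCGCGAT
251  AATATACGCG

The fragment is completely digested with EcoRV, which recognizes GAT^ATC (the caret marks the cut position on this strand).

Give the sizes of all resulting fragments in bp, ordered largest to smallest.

EcoRV sites (GATATC) start at positions 29, 198, 236.
EcoRV cuts after base 3 of each site, so after positions 31, 200, 238.
Linear molecule, 3 cuts → 4 fragments:
  1–31 → 31 bp
  32–200 → 169 bp
  201–238 → 38 bp
  239–260 → 22 bp
Sorted largest to smallest: 169, 38, 31, 22 bp.

169, 38, 31, 22 bp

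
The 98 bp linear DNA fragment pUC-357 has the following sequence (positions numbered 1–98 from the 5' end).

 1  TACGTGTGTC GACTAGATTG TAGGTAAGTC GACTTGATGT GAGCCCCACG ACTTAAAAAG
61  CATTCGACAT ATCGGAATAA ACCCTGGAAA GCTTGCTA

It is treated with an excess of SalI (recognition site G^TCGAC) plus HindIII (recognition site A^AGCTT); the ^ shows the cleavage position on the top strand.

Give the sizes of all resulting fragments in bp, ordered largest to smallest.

61, 20, 9, 8 bp

SalI sites (GTCGAC) start at positions 8, 28.
SalI cuts after the first base of each site, so after positions 8, 28.
The HindIII site (AAGCTT) starts at position 89.
HindIII cuts after the first base of each site, so after position 89.
Combined cut positions: 8, 28, 89.
Linear molecule, 3 cuts → 4 fragments:
  1–8 → 8 bp
  9–28 → 20 bp
  29–89 → 61 bp
  90–98 → 9 bp
Sorted largest to smallest: 61, 20, 9, 8 bp.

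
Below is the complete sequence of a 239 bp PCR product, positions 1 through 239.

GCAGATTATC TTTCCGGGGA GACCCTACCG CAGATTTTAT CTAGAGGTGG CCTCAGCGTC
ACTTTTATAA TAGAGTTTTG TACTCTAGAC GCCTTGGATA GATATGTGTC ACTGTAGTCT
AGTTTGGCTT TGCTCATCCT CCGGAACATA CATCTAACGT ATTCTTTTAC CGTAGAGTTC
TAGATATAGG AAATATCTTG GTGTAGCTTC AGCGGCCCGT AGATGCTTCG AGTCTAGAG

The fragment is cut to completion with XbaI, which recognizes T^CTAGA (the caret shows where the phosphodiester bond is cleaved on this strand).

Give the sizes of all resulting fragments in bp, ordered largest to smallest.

XbaI sites (TCTAGA) start at positions 40, 84, 179, 233.
XbaI cuts after the first base of each site, so after positions 40, 84, 179, 233.
Linear molecule, 4 cuts → 5 fragments:
  1–40 → 40 bp
  41–84 → 44 bp
  85–179 → 95 bp
  180–233 → 54 bp
  234–239 → 6 bp
Sorted largest to smallest: 95, 54, 44, 40, 6 bp.

95, 54, 44, 40, 6 bp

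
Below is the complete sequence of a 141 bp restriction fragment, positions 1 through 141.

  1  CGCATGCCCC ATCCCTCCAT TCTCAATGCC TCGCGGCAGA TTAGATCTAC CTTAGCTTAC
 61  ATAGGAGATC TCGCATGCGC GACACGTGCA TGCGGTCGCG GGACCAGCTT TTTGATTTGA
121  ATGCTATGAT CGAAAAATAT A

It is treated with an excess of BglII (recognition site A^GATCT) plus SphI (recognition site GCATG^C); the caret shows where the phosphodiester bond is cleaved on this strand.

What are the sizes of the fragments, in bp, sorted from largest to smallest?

BglII sites (AGATCT) start at positions 43, 66.
BglII cuts after the first base of each site, so after positions 43, 66.
SphI sites (GCATGC) start at positions 2, 73, 88.
SphI cuts after base 5 of each site (before the last base), so after positions 6, 77, 92.
Combined cut positions: 6, 43, 66, 77, 92.
Linear molecule, 5 cuts → 6 fragments:
  1–6 → 6 bp
  7–43 → 37 bp
  44–66 → 23 bp
  67–77 → 11 bp
  78–92 → 15 bp
  93–141 → 49 bp
Sorted largest to smallest: 49, 37, 23, 15, 11, 6 bp.

49, 37, 23, 15, 11, 6 bp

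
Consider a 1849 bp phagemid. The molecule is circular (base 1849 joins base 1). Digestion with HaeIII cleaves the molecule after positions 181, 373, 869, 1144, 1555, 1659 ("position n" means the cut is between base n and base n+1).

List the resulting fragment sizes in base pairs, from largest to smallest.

Circular molecule, 6 cuts → 6 fragments:
  373 − 181 = 192 bp
  869 − 373 = 496 bp
  1144 − 869 = 275 bp
  1555 − 1144 = 411 bp
  1659 − 1555 = 104 bp
  wrap: 1849 − 1659 + 181 = 371 bp
Sorted largest to smallest: 496, 411, 371, 275, 192, 104 bp.

496, 411, 371, 275, 192, 104 bp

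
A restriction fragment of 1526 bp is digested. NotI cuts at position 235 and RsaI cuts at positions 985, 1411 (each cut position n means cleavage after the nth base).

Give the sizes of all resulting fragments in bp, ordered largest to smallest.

Combined cut positions (sorted): 235, 985, 1411.
Linear molecule, 3 cuts → 4 fragments:
  235 − 0 = 235 bp
  985 − 235 = 750 bp
  1411 − 985 = 426 bp
  1526 − 1411 = 115 bp
Sorted largest to smallest: 750, 426, 235, 115 bp.

750, 426, 235, 115 bp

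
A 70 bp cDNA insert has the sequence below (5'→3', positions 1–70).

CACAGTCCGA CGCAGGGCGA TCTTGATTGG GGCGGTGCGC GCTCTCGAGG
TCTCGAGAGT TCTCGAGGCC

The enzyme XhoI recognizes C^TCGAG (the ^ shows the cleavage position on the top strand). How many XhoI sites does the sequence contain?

3

CTCGAG occurs starting at positions 44, 52, 62.
XhoI cuts at 3 sites.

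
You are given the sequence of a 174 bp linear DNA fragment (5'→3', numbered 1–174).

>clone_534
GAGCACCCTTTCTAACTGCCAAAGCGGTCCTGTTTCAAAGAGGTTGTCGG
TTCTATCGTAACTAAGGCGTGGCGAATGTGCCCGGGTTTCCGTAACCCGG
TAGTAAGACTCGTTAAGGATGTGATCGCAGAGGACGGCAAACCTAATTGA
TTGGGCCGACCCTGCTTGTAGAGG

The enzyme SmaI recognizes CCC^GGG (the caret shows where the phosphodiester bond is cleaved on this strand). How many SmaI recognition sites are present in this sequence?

1

CCCGGG occurs starting at position 81.
SmaI cuts at 1 site.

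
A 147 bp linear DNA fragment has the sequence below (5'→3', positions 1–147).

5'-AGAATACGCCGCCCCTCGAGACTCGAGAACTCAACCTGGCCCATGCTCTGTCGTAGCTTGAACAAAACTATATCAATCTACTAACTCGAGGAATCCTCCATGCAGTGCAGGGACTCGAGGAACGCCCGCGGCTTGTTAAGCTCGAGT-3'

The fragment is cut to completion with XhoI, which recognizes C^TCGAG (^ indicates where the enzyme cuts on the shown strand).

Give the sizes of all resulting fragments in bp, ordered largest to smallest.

XhoI sites (CTCGAG) start at positions 15, 22, 85, 114, 141.
XhoI cuts after the first base of each site, so after positions 15, 22, 85, 114, 141.
Linear molecule, 5 cuts → 6 fragments:
  1–15 → 15 bp
  16–22 → 7 bp
  23–85 → 63 bp
  86–114 → 29 bp
  115–141 → 27 bp
  142–147 → 6 bp
Sorted largest to smallest: 63, 29, 27, 15, 7, 6 bp.

63, 29, 27, 15, 7, 6 bp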